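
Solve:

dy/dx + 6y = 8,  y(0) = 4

General solution: y = 4/3 + Ce^(-6x)
Applying y(0) = 4: C = 4 - 4/3 = 8/3
Particular solution: y = 4/3 + (8/3)e^(-6x)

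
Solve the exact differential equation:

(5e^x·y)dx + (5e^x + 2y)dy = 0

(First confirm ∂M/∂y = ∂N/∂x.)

Verify exactness: ∂M/∂y = ∂N/∂x ✓
Find F(x,y) such that ∂F/∂x = M, ∂F/∂y = N
Solution: 5e^x·y + y² = C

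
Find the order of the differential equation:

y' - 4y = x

The order is 1 (highest derivative is of order 1).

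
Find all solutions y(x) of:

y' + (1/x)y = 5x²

Using integrating factor method:

General solution: y = (5/4)x^3 + C/x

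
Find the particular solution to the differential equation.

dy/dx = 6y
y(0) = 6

General solution: y = Ce^(6x)
Applying IC y(0) = 6:
Particular solution: y = 6e^(6x)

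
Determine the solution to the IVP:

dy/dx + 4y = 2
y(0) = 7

General solution: y = 1/2 + Ce^(-4x)
Applying y(0) = 7: C = 7 - 1/2 = 13/2
Particular solution: y = 1/2 + (13/2)e^(-4x)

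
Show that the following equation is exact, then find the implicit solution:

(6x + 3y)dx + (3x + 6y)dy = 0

Verify exactness: ∂M/∂y = ∂N/∂x ✓
Find F(x,y) such that ∂F/∂x = M, ∂F/∂y = N
Solution: 3x² + 3xy + 3y² = C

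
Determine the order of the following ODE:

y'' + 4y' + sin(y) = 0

The order is 2 (highest derivative is of order 2).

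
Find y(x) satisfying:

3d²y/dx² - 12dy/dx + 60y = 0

Characteristic equation: 3r² - 12r + 60 = 0
Divide by 3: r² - 4r + 20 = 0
Roots: r = 2 ± 4i (complex conjugates)
General solution: y = e^(2x)(C₁cos(4x) + C₂sin(4x))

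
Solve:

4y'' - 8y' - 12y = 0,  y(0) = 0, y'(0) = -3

General solution: y = C₁e^(3x) + C₂e^(-x)
Applying ICs: C₁ = -3/4, C₂ = 3/4
Particular solution: y = -(3/4)e^(3x) + (3/4)e^(-x)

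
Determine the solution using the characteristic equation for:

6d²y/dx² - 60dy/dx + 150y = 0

Characteristic equation: 6r² - 60r + 150 = 0
Divide by 6: r² - 10r + 25 = 0
Factored: (r - 5)² = 0
Repeated root: r = 5
General solution: y = (C₁ + C₂x)e^(5x)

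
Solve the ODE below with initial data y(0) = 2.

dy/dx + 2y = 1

General solution: y = 1/2 + Ce^(-2x)
Applying y(0) = 2: C = 2 - 1/2 = 3/2
Particular solution: y = 1/2 + (3/2)e^(-2x)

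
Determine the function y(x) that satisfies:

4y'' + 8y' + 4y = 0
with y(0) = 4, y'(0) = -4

General solution: y = (C₁ + C₂x)e^(-x)
Repeated root r = -1
Applying ICs: C₁ = 4, C₂ = 0
Particular solution: y = 4e^(-x)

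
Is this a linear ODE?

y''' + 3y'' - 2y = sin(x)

Yes. Linear (y and its derivatives appear to the first power only, no products of y terms)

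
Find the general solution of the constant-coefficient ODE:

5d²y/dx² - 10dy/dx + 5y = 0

Characteristic equation: 5r² - 10r + 5 = 0
Divide by 5: r² - 2r + 1 = 0
Factored: (r - 1)² = 0
Repeated root: r = 1
General solution: y = (C₁ + C₂x)e^x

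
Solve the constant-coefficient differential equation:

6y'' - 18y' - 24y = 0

Characteristic equation: 6r² - 18r - 24 = 0
Divide by 6: r² - 3r - 4 = 0
Roots: r = 4, -1 (distinct real)
General solution: y = C₁e^(4x) + C₂e^(-x)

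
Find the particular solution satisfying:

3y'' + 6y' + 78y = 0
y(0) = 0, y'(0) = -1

General solution: y = e^(-x)(C₁cos(5x) + C₂sin(5x))
Complex roots r = -1 ± 5i
Applying ICs: C₁ = 0, C₂ = -1/5
Particular solution: y = e^(-x)(-(1/5)sin(5x))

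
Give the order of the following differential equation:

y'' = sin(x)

The order is 2 (highest derivative is of order 2).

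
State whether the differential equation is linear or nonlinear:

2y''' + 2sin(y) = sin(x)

Nonlinear (sin(y) is nonlinear in y)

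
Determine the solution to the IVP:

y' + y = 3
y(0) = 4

General solution: y = 3 + Ce^(-x)
Applying y(0) = 4: C = 4 - 3 = 1
Particular solution: y = 3 + e^(-x)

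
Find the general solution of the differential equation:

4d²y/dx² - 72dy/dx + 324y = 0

Characteristic equation: 4r² - 72r + 324 = 0
Divide by 4: r² - 18r + 81 = 0
Factored: (r - 9)² = 0
Repeated root: r = 9
General solution: y = (C₁ + C₂x)e^(9x)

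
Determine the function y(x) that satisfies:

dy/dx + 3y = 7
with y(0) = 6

General solution: y = 7/3 + Ce^(-3x)
Applying y(0) = 6: C = 6 - 7/3 = 11/3
Particular solution: y = 7/3 + (11/3)e^(-3x)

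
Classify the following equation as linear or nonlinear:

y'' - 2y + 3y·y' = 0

Nonlinear (product y·y')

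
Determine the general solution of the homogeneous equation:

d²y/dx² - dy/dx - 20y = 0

Characteristic equation: r² - r - 20 = 0
Roots: r = 5, -4 (distinct real)
General solution: y = C₁e^(5x) + C₂e^(-4x)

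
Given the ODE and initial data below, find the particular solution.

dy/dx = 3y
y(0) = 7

General solution: y = Ce^(3x)
Applying IC y(0) = 7:
Particular solution: y = 7e^(3x)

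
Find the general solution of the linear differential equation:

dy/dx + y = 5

Using integrating factor method:

General solution: y = 5 + Ce^(-x)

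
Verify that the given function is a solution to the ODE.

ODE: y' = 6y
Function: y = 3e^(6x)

Verification:
y = 3e^(6x)
y' = 18e^(6x)
6y = 18e^(6x)
y' = 6y ✓

Yes, it is a solution.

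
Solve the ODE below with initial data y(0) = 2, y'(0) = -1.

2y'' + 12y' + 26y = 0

General solution: y = e^(-3x)(C₁cos(2x) + C₂sin(2x))
Complex roots r = -3 ± 2i
Applying ICs: C₁ = 2, C₂ = 5/2
Particular solution: y = e^(-3x)(2cos(2x) + (5/2)sin(2x))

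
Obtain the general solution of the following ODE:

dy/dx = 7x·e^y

Separating variables and integrating:
-e^(-y) = 7x²/2 + C

General solution: y = -ln(C - 7x²/2)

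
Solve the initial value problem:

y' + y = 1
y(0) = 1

General solution: y = 1 + Ce^(-x)
Applying y(0) = 1: C = 1 - 1 = 0
Particular solution: y = 1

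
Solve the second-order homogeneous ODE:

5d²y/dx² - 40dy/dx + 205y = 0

Characteristic equation: 5r² - 40r + 205 = 0
Divide by 5: r² - 8r + 41 = 0
Roots: r = 4 ± 5i (complex conjugates)
General solution: y = e^(4x)(C₁cos(5x) + C₂sin(5x))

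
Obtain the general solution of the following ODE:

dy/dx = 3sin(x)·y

Separating variables and integrating:
ln|y| = -3cos(x) + C

General solution: y = Ce^(-3cos(x))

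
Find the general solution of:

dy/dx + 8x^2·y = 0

Using integrating factor method:

General solution: y = Ce^(-8x^3/3)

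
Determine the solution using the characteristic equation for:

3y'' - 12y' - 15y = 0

Characteristic equation: 3r² - 12r - 15 = 0
Divide by 3: r² - 4r - 5 = 0
Roots: r = 5, -1 (distinct real)
General solution: y = C₁e^(5x) + C₂e^(-x)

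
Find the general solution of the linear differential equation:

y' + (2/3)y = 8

Using integrating factor method:

General solution: y = 12 + Ce^(-2x/3)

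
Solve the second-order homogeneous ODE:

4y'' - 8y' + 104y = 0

Characteristic equation: 4r² - 8r + 104 = 0
Divide by 4: r² - 2r + 26 = 0
Roots: r = 1 ± 5i (complex conjugates)
General solution: y = e^x(C₁cos(5x) + C₂sin(5x))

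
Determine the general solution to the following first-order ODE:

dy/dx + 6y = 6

Using integrating factor method:

General solution: y = 1 + Ce^(-6x)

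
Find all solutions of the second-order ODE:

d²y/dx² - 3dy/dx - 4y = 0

Characteristic equation: r² - 3r - 4 = 0
Roots: r = 4, -1 (distinct real)
General solution: y = C₁e^(4x) + C₂e^(-x)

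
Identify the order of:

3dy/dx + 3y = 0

The order is 1 (highest derivative is of order 1).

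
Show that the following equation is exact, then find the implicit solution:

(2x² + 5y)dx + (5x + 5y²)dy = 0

Verify exactness: ∂M/∂y = ∂N/∂x ✓
Find F(x,y) such that ∂F/∂x = M, ∂F/∂y = N
Solution: 2x³/3 + 5xy + 5y³/3 = C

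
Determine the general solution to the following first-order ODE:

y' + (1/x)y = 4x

Using integrating factor method:

General solution: y = (4/3)x^2 + C/x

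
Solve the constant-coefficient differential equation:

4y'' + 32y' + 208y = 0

Characteristic equation: 4r² + 32r + 208 = 0
Divide by 4: r² + 8r + 52 = 0
Roots: r = -4 ± 6i (complex conjugates)
General solution: y = e^(-4x)(C₁cos(6x) + C₂sin(6x))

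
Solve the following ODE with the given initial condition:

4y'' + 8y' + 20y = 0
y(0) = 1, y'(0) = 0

General solution: y = e^(-x)(C₁cos(2x) + C₂sin(2x))
Complex roots r = -1 ± 2i
Applying ICs: C₁ = 1, C₂ = 1/2
Particular solution: y = e^(-x)(cos(2x) + (1/2)sin(2x))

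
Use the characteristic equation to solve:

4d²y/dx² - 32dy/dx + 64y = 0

Characteristic equation: 4r² - 32r + 64 = 0
Divide by 4: r² - 8r + 16 = 0
Factored: (r - 4)² = 0
Repeated root: r = 4
General solution: y = (C₁ + C₂x)e^(4x)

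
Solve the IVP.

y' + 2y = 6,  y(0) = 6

General solution: y = 3 + Ce^(-2x)
Applying y(0) = 6: C = 6 - 3 = 3
Particular solution: y = 3 + 3e^(-2x)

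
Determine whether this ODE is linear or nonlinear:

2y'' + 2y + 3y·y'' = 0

Nonlinear (y·y'' term)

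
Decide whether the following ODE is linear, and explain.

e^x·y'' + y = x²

Linear (y and its derivatives appear to the first power only, no products of y terms)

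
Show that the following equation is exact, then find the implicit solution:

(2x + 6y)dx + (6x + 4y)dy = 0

Verify exactness: ∂M/∂y = ∂N/∂x ✓
Find F(x,y) such that ∂F/∂x = M, ∂F/∂y = N
Solution: x² + 6xy + 2y² = C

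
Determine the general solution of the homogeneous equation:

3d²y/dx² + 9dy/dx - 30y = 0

Characteristic equation: 3r² + 9r - 30 = 0
Divide by 3: r² + 3r - 10 = 0
Roots: r = 2, -5 (distinct real)
General solution: y = C₁e^(2x) + C₂e^(-5x)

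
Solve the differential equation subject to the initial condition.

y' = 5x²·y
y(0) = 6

General solution: y = Ce^(5x³/3)
Applying IC y(0) = 6:
Particular solution: y = 6e^(5x³/3)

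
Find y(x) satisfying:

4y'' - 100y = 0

Characteristic equation: 4r² - 100 = 0
Divide by 4: r² - 25 = 0
Roots: r = 5, -5 (distinct real)
General solution: y = C₁e^(5x) + C₂e^(-5x)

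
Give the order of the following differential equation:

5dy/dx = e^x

The order is 1 (highest derivative is of order 1).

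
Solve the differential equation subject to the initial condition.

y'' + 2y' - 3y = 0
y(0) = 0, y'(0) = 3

General solution: y = C₁e^x + C₂e^(-3x)
Applying ICs: C₁ = 3/4, C₂ = -3/4
Particular solution: y = (3/4)e^x - (3/4)e^(-3x)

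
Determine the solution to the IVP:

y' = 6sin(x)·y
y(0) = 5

General solution: y = Ce^(-6cos(x))
Applying IC y(0) = 5:
Particular solution: y = 5e^(6(1-cos(x)))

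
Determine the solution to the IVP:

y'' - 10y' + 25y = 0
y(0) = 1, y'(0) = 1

General solution: y = (C₁ + C₂x)e^(5x)
Repeated root r = 5
Applying ICs: C₁ = 1, C₂ = -4
Particular solution: y = (1 - 4x)e^(5x)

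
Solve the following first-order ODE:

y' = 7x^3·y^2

Separating variables and integrating:
-1/y = 7x^4/4 + C

General solution: y^-1 = (-7/4)x^4 + C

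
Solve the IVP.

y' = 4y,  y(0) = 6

General solution: y = Ce^(4x)
Applying IC y(0) = 6:
Particular solution: y = 6e^(4x)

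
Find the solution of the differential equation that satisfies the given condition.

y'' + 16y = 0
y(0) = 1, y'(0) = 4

General solution: y = C₁cos(4x) + C₂sin(4x)
Complex roots r = ±4i
Applying ICs: C₁ = 1, C₂ = 1
Particular solution: y = cos(4x) + sin(4x)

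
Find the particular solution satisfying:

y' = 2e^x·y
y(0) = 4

General solution: y = Ce^(2e^x)
Applying IC y(0) = 4:
Particular solution: y = 4e^(2(e^x - 1))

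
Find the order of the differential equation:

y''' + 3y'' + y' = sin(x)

The order is 3 (highest derivative is of order 3).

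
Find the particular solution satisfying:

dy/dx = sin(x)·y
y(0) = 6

General solution: y = Ce^(-cos(x))
Applying IC y(0) = 6:
Particular solution: y = 6e^(1-cos(x))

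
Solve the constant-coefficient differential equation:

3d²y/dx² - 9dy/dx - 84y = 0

Characteristic equation: 3r² - 9r - 84 = 0
Divide by 3: r² - 3r - 28 = 0
Roots: r = 7, -4 (distinct real)
General solution: y = C₁e^(7x) + C₂e^(-4x)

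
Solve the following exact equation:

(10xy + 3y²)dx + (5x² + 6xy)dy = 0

Verify exactness: ∂M/∂y = ∂N/∂x ✓
Find F(x,y) such that ∂F/∂x = M, ∂F/∂y = N
Solution: 5x²y + 3xy² = C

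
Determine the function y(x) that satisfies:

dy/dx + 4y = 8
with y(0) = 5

General solution: y = 2 + Ce^(-4x)
Applying y(0) = 5: C = 5 - 2 = 3
Particular solution: y = 2 + 3e^(-4x)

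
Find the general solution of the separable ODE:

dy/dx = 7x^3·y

Separating variables and integrating:
ln|y| = 7x^4/4 + C

General solution: y = Ce^(7x^4/4)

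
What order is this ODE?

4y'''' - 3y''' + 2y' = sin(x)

The order is 4 (highest derivative is of order 4).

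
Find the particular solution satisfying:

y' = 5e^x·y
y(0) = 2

General solution: y = Ce^(5e^x)
Applying IC y(0) = 2:
Particular solution: y = 2e^(5(e^x - 1))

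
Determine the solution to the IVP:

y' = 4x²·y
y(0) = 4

General solution: y = Ce^(4x³/3)
Applying IC y(0) = 4:
Particular solution: y = 4e^(4x³/3)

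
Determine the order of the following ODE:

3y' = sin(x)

The order is 1 (highest derivative is of order 1).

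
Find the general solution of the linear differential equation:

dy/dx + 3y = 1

Using integrating factor method:

General solution: y = 1/3 + Ce^(-3x)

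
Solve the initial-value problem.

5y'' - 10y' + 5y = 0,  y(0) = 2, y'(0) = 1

General solution: y = (C₁ + C₂x)e^x
Repeated root r = 1
Applying ICs: C₁ = 2, C₂ = -1
Particular solution: y = (2 - x)e^x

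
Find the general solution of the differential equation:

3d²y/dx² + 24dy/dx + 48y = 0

Characteristic equation: 3r² + 24r + 48 = 0
Divide by 3: r² + 8r + 16 = 0
Factored: (r + 4)² = 0
Repeated root: r = -4
General solution: y = (C₁ + C₂x)e^(-4x)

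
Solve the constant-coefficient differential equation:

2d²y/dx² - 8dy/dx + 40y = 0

Characteristic equation: 2r² - 8r + 40 = 0
Divide by 2: r² - 4r + 20 = 0
Roots: r = 2 ± 4i (complex conjugates)
General solution: y = e^(2x)(C₁cos(4x) + C₂sin(4x))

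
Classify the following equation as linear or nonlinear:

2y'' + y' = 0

Linear (y and its derivatives appear to the first power only, no products of y terms)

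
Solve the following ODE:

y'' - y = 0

Characteristic equation: r² - 1 = 0
Roots: r = 1, -1 (distinct real)
General solution: y = C₁e^x + C₂e^(-x)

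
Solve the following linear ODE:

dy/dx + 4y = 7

Using integrating factor method:

General solution: y = 7/4 + Ce^(-4x)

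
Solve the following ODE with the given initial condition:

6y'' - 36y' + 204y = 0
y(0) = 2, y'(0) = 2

General solution: y = e^(3x)(C₁cos(5x) + C₂sin(5x))
Complex roots r = 3 ± 5i
Applying ICs: C₁ = 2, C₂ = -4/5
Particular solution: y = e^(3x)(2cos(5x) - (4/5)sin(5x))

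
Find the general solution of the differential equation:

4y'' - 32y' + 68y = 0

Characteristic equation: 4r² - 32r + 68 = 0
Divide by 4: r² - 8r + 17 = 0
Roots: r = 4 ± i (complex conjugates)
General solution: y = e^(4x)(C₁cos(x) + C₂sin(x))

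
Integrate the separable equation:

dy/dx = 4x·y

Separating variables and integrating:
ln|y| = 2x^2 + C

General solution: y = Ce^(2x^2)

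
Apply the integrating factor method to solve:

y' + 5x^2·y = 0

Using integrating factor method:

General solution: y = Ce^(-5x^3/3)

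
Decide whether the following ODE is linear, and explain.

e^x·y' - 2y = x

Linear (y and its derivatives appear to the first power only, no products of y terms)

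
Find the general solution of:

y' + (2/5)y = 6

Using integrating factor method:

General solution: y = 15 + Ce^(-2x/5)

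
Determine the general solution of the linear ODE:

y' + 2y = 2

Using integrating factor method:

General solution: y = 1 + Ce^(-2x)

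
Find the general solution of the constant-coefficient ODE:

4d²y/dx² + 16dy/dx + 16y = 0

Characteristic equation: 4r² + 16r + 16 = 0
Divide by 4: r² + 4r + 4 = 0
Factored: (r + 2)² = 0
Repeated root: r = -2
General solution: y = (C₁ + C₂x)e^(-2x)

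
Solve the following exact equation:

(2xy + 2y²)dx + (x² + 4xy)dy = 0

Verify exactness: ∂M/∂y = ∂N/∂x ✓
Find F(x,y) such that ∂F/∂x = M, ∂F/∂y = N
Solution: x²y + 2xy² = C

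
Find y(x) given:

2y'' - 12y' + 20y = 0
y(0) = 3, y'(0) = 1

General solution: y = e^(3x)(C₁cos(x) + C₂sin(x))
Complex roots r = 3 ± i
Applying ICs: C₁ = 3, C₂ = -8
Particular solution: y = e^(3x)(3cos(x) - 8sin(x))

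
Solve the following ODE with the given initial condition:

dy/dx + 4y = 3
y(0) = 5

General solution: y = 3/4 + Ce^(-4x)
Applying y(0) = 5: C = 5 - 3/4 = 17/4
Particular solution: y = 3/4 + (17/4)e^(-4x)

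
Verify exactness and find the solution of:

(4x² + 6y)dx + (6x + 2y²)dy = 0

Verify exactness: ∂M/∂y = ∂N/∂x ✓
Find F(x,y) such that ∂F/∂x = M, ∂F/∂y = N
Solution: 4x³/3 + 6xy + 2y³/3 = C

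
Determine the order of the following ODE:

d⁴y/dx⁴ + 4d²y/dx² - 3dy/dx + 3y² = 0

The order is 4 (highest derivative is of order 4).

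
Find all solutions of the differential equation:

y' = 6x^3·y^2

Separating variables and integrating:
-1/y = 3x^4/2 + C

General solution: y^-1 = (-3/2)x^4 + C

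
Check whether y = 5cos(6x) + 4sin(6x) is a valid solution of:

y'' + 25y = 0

Verification:
y'' = -180cos(6x) - 144sin(6x)
y'' + 25y ≠ 0 (frequency mismatch: got 36 instead of 25)

No, it is not a solution.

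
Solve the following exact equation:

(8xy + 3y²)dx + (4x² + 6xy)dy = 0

Verify exactness: ∂M/∂y = ∂N/∂x ✓
Find F(x,y) such that ∂F/∂x = M, ∂F/∂y = N
Solution: 4x²y + 3xy² = C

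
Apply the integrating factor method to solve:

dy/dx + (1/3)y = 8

Using integrating factor method:

General solution: y = 24 + Ce^(-x/3)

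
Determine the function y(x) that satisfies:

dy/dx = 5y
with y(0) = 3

General solution: y = Ce^(5x)
Applying IC y(0) = 3:
Particular solution: y = 3e^(5x)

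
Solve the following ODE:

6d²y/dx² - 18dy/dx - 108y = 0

Characteristic equation: 6r² - 18r - 108 = 0
Divide by 6: r² - 3r - 18 = 0
Roots: r = 6, -3 (distinct real)
General solution: y = C₁e^(6x) + C₂e^(-3x)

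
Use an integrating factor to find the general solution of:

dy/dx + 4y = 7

Using integrating factor method:

General solution: y = 7/4 + Ce^(-4x)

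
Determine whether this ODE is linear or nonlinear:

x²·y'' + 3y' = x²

Linear (y and its derivatives appear to the first power only, no products of y terms)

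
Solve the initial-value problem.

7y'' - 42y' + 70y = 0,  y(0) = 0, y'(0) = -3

General solution: y = e^(3x)(C₁cos(x) + C₂sin(x))
Complex roots r = 3 ± i
Applying ICs: C₁ = 0, C₂ = -3
Particular solution: y = e^(3x)(-3sin(x))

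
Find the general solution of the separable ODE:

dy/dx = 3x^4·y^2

Separating variables and integrating:
-1/y = 3x^5/5 + C

General solution: y^-1 = (-3/5)x^5 + C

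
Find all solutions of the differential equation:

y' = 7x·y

Separating variables and integrating:
ln|y| = 7x^2/2 + C

General solution: y = Ce^(7x^2/2)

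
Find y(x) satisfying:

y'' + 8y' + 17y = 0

Characteristic equation: r² + 8r + 17 = 0
Roots: r = -4 ± i (complex conjugates)
General solution: y = e^(-4x)(C₁cos(x) + C₂sin(x))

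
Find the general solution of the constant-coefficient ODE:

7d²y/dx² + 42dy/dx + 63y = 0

Characteristic equation: 7r² + 42r + 63 = 0
Divide by 7: r² + 6r + 9 = 0
Factored: (r + 3)² = 0
Repeated root: r = -3
General solution: y = (C₁ + C₂x)e^(-3x)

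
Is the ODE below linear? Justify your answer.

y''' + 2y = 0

Yes. Linear (y and its derivatives appear to the first power only, no products of y terms)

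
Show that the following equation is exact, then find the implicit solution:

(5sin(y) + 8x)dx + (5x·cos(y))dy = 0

Verify exactness: ∂M/∂y = ∂N/∂x ✓
Find F(x,y) such that ∂F/∂x = M, ∂F/∂y = N
Solution: 5x·sin(y) + 4x² = C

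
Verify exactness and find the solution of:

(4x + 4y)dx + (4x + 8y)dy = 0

Verify exactness: ∂M/∂y = ∂N/∂x ✓
Find F(x,y) such that ∂F/∂x = M, ∂F/∂y = N
Solution: 2x² + 4xy + 4y² = C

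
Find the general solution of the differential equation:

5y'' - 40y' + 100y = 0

Characteristic equation: 5r² - 40r + 100 = 0
Divide by 5: r² - 8r + 20 = 0
Roots: r = 4 ± 2i (complex conjugates)
General solution: y = e^(4x)(C₁cos(2x) + C₂sin(2x))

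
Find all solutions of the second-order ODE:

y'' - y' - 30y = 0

Characteristic equation: r² - r - 30 = 0
Roots: r = 6, -5 (distinct real)
General solution: y = C₁e^(6x) + C₂e^(-5x)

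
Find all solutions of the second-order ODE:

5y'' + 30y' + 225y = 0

Characteristic equation: 5r² + 30r + 225 = 0
Divide by 5: r² + 6r + 45 = 0
Roots: r = -3 ± 6i (complex conjugates)
General solution: y = e^(-3x)(C₁cos(6x) + C₂sin(6x))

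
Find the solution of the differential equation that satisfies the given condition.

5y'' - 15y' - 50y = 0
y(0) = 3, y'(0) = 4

General solution: y = C₁e^(5x) + C₂e^(-2x)
Applying ICs: C₁ = 10/7, C₂ = 11/7
Particular solution: y = (10/7)e^(5x) + (11/7)e^(-2x)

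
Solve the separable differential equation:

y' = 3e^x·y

Separating variables and integrating:
ln|y| = 3e^x + C

General solution: y = Ce^(3e^x)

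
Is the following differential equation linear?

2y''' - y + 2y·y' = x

No. Nonlinear (product y·y')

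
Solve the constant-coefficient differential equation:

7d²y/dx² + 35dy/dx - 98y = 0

Characteristic equation: 7r² + 35r - 98 = 0
Divide by 7: r² + 5r - 14 = 0
Roots: r = 2, -7 (distinct real)
General solution: y = C₁e^(2x) + C₂e^(-7x)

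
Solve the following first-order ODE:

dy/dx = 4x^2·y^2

Separating variables and integrating:
-1/y = 4x^3/3 + C

General solution: y^-1 = (-4/3)x^3 + C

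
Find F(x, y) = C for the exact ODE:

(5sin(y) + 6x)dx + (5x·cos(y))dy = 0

Verify exactness: ∂M/∂y = ∂N/∂x ✓
Find F(x,y) such that ∂F/∂x = M, ∂F/∂y = N
Solution: 5x·sin(y) + 3x² = C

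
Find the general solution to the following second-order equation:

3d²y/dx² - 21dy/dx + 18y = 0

Characteristic equation: 3r² - 21r + 18 = 0
Divide by 3: r² - 7r + 6 = 0
Roots: r = 6, 1 (distinct real)
General solution: y = C₁e^(6x) + C₂e^x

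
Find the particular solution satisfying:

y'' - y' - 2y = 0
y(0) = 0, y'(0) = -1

General solution: y = C₁e^(2x) + C₂e^(-x)
Applying ICs: C₁ = -1/3, C₂ = 1/3
Particular solution: y = -(1/3)e^(2x) + (1/3)e^(-x)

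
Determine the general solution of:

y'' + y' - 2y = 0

Characteristic equation: r² + r - 2 = 0
Roots: r = 1, -2 (distinct real)
General solution: y = C₁e^x + C₂e^(-2x)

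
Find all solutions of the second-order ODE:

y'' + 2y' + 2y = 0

Characteristic equation: r² + 2r + 2 = 0
Roots: r = -1 ± i (complex conjugates)
General solution: y = e^(-x)(C₁cos(x) + C₂sin(x))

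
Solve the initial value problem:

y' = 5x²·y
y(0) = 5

General solution: y = Ce^(5x³/3)
Applying IC y(0) = 5:
Particular solution: y = 5e^(5x³/3)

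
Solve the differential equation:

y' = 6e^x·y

Separating variables and integrating:
ln|y| = 6e^x + C

General solution: y = Ce^(6e^x)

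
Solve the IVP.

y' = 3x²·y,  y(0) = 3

General solution: y = Ce^(x³)
Applying IC y(0) = 3:
Particular solution: y = 3e^(x³)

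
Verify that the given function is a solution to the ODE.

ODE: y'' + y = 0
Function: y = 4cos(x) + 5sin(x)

Verification:
y'' = -4cos(x) - 5sin(x)
y'' + y = 0 ✓

Yes, it is a solution.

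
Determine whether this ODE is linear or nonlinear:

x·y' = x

Linear (y and its derivatives appear to the first power only, no products of y terms)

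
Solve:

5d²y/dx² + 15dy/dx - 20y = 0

Characteristic equation: 5r² + 15r - 20 = 0
Divide by 5: r² + 3r - 4 = 0
Roots: r = 1, -4 (distinct real)
General solution: y = C₁e^x + C₂e^(-4x)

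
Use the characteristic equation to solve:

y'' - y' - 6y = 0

Characteristic equation: r² - r - 6 = 0
Roots: r = 3, -2 (distinct real)
General solution: y = C₁e^(3x) + C₂e^(-2x)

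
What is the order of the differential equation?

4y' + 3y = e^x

The order is 1 (highest derivative is of order 1).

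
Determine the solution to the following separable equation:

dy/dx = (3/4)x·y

Separating variables and integrating:
ln|y| = 3x^2/8 + C

General solution: y = Ce^(3x^2/8)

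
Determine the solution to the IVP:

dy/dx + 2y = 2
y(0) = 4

General solution: y = 1 + Ce^(-2x)
Applying y(0) = 4: C = 4 - 1 = 3
Particular solution: y = 1 + 3e^(-2x)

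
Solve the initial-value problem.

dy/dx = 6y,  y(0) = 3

General solution: y = Ce^(6x)
Applying IC y(0) = 3:
Particular solution: y = 3e^(6x)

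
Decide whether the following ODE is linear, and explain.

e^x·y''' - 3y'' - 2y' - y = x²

Linear (y and its derivatives appear to the first power only, no products of y terms)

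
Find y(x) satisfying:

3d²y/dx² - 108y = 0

Characteristic equation: 3r² - 108 = 0
Divide by 3: r² - 36 = 0
Roots: r = 6, -6 (distinct real)
General solution: y = C₁e^(6x) + C₂e^(-6x)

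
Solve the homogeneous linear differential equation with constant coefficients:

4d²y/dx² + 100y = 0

Characteristic equation: 4r² + 100 = 0
Divide by 4: r² + 25 = 0
Roots: r = ±5i (complex conjugates)
General solution: y = C₁cos(5x) + C₂sin(5x)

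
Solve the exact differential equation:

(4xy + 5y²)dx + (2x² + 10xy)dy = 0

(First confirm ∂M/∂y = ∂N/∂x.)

Verify exactness: ∂M/∂y = ∂N/∂x ✓
Find F(x,y) such that ∂F/∂x = M, ∂F/∂y = N
Solution: 2x²y + 5xy² = C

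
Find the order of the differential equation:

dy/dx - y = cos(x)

The order is 1 (highest derivative is of order 1).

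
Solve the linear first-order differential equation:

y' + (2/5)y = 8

Using integrating factor method:

General solution: y = 20 + Ce^(-2x/5)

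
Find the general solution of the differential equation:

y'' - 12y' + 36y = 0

Characteristic equation: r² - 12r + 36 = 0
Factored: (r - 6)² = 0
Repeated root: r = 6
General solution: y = (C₁ + C₂x)e^(6x)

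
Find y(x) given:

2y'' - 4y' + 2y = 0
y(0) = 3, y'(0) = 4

General solution: y = (C₁ + C₂x)e^x
Repeated root r = 1
Applying ICs: C₁ = 3, C₂ = 1
Particular solution: y = (3 + x)e^x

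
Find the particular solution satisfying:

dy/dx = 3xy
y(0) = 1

General solution: y = Ce^(3x²/2)
Applying IC y(0) = 1:
Particular solution: y = e^(3x²/2)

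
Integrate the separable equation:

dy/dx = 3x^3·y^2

Separating variables and integrating:
-1/y = 3x^4/4 + C

General solution: y^-1 = (-3/4)x^4 + C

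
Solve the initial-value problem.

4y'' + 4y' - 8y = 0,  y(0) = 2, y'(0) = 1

General solution: y = C₁e^x + C₂e^(-2x)
Applying ICs: C₁ = 5/3, C₂ = 1/3
Particular solution: y = (5/3)e^x + (1/3)e^(-2x)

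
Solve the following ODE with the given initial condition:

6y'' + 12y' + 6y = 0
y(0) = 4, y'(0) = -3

General solution: y = (C₁ + C₂x)e^(-x)
Repeated root r = -1
Applying ICs: C₁ = 4, C₂ = 1
Particular solution: y = (4 + x)e^(-x)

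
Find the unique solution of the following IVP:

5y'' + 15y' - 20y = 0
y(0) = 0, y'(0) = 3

General solution: y = C₁e^x + C₂e^(-4x)
Applying ICs: C₁ = 3/5, C₂ = -3/5
Particular solution: y = (3/5)e^x - (3/5)e^(-4x)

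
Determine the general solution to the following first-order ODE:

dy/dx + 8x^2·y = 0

Using integrating factor method:

General solution: y = Ce^(-8x^3/3)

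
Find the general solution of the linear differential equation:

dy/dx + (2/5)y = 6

Using integrating factor method:

General solution: y = 15 + Ce^(-2x/5)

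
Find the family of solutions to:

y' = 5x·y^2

Separating variables and integrating:
-1/y = 5x^2/2 + C

General solution: y^-1 = (-5/2)x^2 + C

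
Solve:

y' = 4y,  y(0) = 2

General solution: y = Ce^(4x)
Applying IC y(0) = 2:
Particular solution: y = 2e^(4x)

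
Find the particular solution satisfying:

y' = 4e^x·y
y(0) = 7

General solution: y = Ce^(4e^x)
Applying IC y(0) = 7:
Particular solution: y = 7e^(4(e^x - 1))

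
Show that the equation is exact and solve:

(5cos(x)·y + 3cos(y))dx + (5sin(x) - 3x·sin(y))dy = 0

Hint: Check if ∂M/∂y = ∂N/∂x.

Verify exactness: ∂M/∂y = ∂N/∂x ✓
Find F(x,y) such that ∂F/∂x = M, ∂F/∂y = N
Solution: 5sin(x)·y + 3x·cos(y) = C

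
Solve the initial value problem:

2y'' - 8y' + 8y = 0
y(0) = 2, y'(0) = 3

General solution: y = (C₁ + C₂x)e^(2x)
Repeated root r = 2
Applying ICs: C₁ = 2, C₂ = -1
Particular solution: y = (2 - x)e^(2x)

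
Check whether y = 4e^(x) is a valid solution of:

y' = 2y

Verification:
y = 4e^(x)
y' = 4e^(x)
But 2y = 8e^(x)
y' ≠ 2y — the derivative does not match

No, it is not a solution.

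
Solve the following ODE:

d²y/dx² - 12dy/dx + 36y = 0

Characteristic equation: r² - 12r + 36 = 0
Factored: (r - 6)² = 0
Repeated root: r = 6
General solution: y = (C₁ + C₂x)e^(6x)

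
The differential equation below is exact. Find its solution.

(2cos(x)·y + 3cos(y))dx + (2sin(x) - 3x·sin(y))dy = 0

Verify exactness: ∂M/∂y = ∂N/∂x ✓
Find F(x,y) such that ∂F/∂x = M, ∂F/∂y = N
Solution: 2sin(x)·y + 3x·cos(y) = C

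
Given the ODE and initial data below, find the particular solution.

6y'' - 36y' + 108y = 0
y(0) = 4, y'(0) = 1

General solution: y = e^(3x)(C₁cos(3x) + C₂sin(3x))
Complex roots r = 3 ± 3i
Applying ICs: C₁ = 4, C₂ = -11/3
Particular solution: y = e^(3x)(4cos(3x) - (11/3)sin(3x))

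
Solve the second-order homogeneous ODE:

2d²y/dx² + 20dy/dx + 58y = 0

Characteristic equation: 2r² + 20r + 58 = 0
Divide by 2: r² + 10r + 29 = 0
Roots: r = -5 ± 2i (complex conjugates)
General solution: y = e^(-5x)(C₁cos(2x) + C₂sin(2x))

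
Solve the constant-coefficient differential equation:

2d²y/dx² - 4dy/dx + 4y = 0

Characteristic equation: 2r² - 4r + 4 = 0
Divide by 2: r² - 2r + 2 = 0
Roots: r = 1 ± i (complex conjugates)
General solution: y = e^x(C₁cos(x) + C₂sin(x))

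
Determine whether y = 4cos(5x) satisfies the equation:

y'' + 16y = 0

Verification:
y'' = -100cos(5x)
y'' + 16y ≠ 0 (frequency mismatch: got 25 instead of 16)

No, it is not a solution.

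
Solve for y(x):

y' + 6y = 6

Using integrating factor method:

General solution: y = 1 + Ce^(-6x)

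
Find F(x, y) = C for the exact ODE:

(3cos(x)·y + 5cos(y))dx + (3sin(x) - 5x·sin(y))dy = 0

Verify exactness: ∂M/∂y = ∂N/∂x ✓
Find F(x,y) such that ∂F/∂x = M, ∂F/∂y = N
Solution: 3sin(x)·y + 5x·cos(y) = C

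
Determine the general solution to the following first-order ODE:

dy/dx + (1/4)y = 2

Using integrating factor method:

General solution: y = 8 + Ce^(-x/4)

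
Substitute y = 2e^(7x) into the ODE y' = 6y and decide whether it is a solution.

Verification:
y = 2e^(7x)
y' = 14e^(7x)
But 6y = 12e^(7x)
y' ≠ 6y — the derivative does not match

No, it is not a solution.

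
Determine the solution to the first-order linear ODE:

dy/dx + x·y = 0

Using integrating factor method:

General solution: y = Ce^(-x^2/2)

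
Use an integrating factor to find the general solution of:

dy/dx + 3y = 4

Using integrating factor method:

General solution: y = 4/3 + Ce^(-3x)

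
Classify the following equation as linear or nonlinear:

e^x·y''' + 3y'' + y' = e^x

Linear (y and its derivatives appear to the first power only, no products of y terms)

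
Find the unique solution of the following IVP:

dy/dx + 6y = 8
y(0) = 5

General solution: y = 4/3 + Ce^(-6x)
Applying y(0) = 5: C = 5 - 4/3 = 11/3
Particular solution: y = 4/3 + (11/3)e^(-6x)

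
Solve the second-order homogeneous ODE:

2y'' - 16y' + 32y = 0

Characteristic equation: 2r² - 16r + 32 = 0
Divide by 2: r² - 8r + 16 = 0
Factored: (r - 4)² = 0
Repeated root: r = 4
General solution: y = (C₁ + C₂x)e^(4x)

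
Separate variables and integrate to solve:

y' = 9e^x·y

Separating variables and integrating:
ln|y| = 9e^x + C

General solution: y = Ce^(9e^x)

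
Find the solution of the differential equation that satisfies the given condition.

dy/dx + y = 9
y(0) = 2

General solution: y = 9 + Ce^(-x)
Applying y(0) = 2: C = 2 - 9 = -7
Particular solution: y = 9 - 7e^(-x)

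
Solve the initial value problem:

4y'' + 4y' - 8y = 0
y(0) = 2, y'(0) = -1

General solution: y = C₁e^x + C₂e^(-2x)
Applying ICs: C₁ = 1, C₂ = 1
Particular solution: y = e^x + e^(-2x)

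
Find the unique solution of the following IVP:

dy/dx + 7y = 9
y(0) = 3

General solution: y = 9/7 + Ce^(-7x)
Applying y(0) = 3: C = 3 - 9/7 = 12/7
Particular solution: y = 9/7 + (12/7)e^(-7x)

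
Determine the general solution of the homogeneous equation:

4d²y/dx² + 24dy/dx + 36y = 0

Characteristic equation: 4r² + 24r + 36 = 0
Divide by 4: r² + 6r + 9 = 0
Factored: (r + 3)² = 0
Repeated root: r = -3
General solution: y = (C₁ + C₂x)e^(-3x)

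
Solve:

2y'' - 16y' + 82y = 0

Characteristic equation: 2r² - 16r + 82 = 0
Divide by 2: r² - 8r + 41 = 0
Roots: r = 4 ± 5i (complex conjugates)
General solution: y = e^(4x)(C₁cos(5x) + C₂sin(5x))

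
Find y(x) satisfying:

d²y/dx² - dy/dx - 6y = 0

Characteristic equation: r² - r - 6 = 0
Roots: r = 3, -2 (distinct real)
General solution: y = C₁e^(3x) + C₂e^(-2x)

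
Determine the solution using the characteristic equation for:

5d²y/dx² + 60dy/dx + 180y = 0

Characteristic equation: 5r² + 60r + 180 = 0
Divide by 5: r² + 12r + 36 = 0
Factored: (r + 6)² = 0
Repeated root: r = -6
General solution: y = (C₁ + C₂x)e^(-6x)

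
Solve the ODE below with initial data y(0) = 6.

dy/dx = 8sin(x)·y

General solution: y = Ce^(-8cos(x))
Applying IC y(0) = 6:
Particular solution: y = 6e^(8(1-cos(x)))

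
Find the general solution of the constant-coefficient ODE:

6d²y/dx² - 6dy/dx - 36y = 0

Characteristic equation: 6r² - 6r - 36 = 0
Divide by 6: r² - r - 6 = 0
Roots: r = 3, -2 (distinct real)
General solution: y = C₁e^(3x) + C₂e^(-2x)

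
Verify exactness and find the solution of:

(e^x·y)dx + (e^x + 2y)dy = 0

Verify exactness: ∂M/∂y = ∂N/∂x ✓
Find F(x,y) such that ∂F/∂x = M, ∂F/∂y = N
Solution: e^x·y + y² = C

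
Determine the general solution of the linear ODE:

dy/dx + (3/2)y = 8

Using integrating factor method:

General solution: y = 16/3 + Ce^(-3x/2)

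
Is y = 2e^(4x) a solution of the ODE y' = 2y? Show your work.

Verification:
y = 2e^(4x)
y' = 8e^(4x)
But 2y = 4e^(4x)
y' ≠ 2y — the derivative does not match

No, it is not a solution.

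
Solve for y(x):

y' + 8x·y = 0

Using integrating factor method:

General solution: y = Ce^(-4x^2)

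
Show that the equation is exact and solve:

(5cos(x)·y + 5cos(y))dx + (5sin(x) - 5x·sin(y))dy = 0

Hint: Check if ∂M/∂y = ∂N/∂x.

Verify exactness: ∂M/∂y = ∂N/∂x ✓
Find F(x,y) such that ∂F/∂x = M, ∂F/∂y = N
Solution: 5sin(x)·y + 5x·cos(y) = C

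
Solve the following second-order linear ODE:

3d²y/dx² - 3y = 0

Characteristic equation: 3r² - 3 = 0
Divide by 3: r² - 1 = 0
Roots: r = 1, -1 (distinct real)
General solution: y = C₁e^x + C₂e^(-x)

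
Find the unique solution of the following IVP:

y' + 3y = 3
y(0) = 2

General solution: y = 1 + Ce^(-3x)
Applying y(0) = 2: C = 2 - 1 = 1
Particular solution: y = 1 + e^(-3x)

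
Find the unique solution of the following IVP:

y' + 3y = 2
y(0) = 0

General solution: y = 2/3 + Ce^(-3x)
Applying y(0) = 0: C = 0 - 2/3 = -2/3
Particular solution: y = 2/3 - (2/3)e^(-3x)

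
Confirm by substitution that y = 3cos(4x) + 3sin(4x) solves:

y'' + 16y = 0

Verification:
y'' = -48cos(4x) - 48sin(4x)
y'' + 16y = 0 ✓

Yes, it is a solution.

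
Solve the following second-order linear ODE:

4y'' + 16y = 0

Characteristic equation: 4r² + 16 = 0
Divide by 4: r² + 4 = 0
Roots: r = ±2i (complex conjugates)
General solution: y = C₁cos(2x) + C₂sin(2x)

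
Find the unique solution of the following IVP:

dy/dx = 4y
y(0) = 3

General solution: y = Ce^(4x)
Applying IC y(0) = 3:
Particular solution: y = 3e^(4x)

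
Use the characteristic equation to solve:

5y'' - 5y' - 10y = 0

Characteristic equation: 5r² - 5r - 10 = 0
Divide by 5: r² - r - 2 = 0
Roots: r = 2, -1 (distinct real)
General solution: y = C₁e^(2x) + C₂e^(-x)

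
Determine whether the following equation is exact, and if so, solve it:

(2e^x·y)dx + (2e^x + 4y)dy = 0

Verify exactness: ∂M/∂y = ∂N/∂x ✓
Find F(x,y) such that ∂F/∂x = M, ∂F/∂y = N
Solution: 2e^x·y + 2y² = C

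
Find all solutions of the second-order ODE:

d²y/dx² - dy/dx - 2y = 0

Characteristic equation: r² - r - 2 = 0
Roots: r = 2, -1 (distinct real)
General solution: y = C₁e^(2x) + C₂e^(-x)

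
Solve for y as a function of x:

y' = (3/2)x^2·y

Separating variables and integrating:
ln|y| = x^3/2 + C

General solution: y = Ce^(x^3/2)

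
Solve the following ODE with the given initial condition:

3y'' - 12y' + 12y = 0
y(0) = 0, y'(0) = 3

General solution: y = (C₁ + C₂x)e^(2x)
Repeated root r = 2
Applying ICs: C₁ = 0, C₂ = 3
Particular solution: y = 3xe^(2x)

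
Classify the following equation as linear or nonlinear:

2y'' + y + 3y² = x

Nonlinear (y² term)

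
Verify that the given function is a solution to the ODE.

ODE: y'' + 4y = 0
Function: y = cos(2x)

Verification:
y'' = -4cos(2x)
y'' + 4y = 0 ✓

Yes, it is a solution.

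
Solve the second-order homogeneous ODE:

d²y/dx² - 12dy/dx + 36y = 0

Characteristic equation: r² - 12r + 36 = 0
Factored: (r - 6)² = 0
Repeated root: r = 6
General solution: y = (C₁ + C₂x)e^(6x)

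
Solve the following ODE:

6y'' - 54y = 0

Characteristic equation: 6r² - 54 = 0
Divide by 6: r² - 9 = 0
Roots: r = 3, -3 (distinct real)
General solution: y = C₁e^(3x) + C₂e^(-3x)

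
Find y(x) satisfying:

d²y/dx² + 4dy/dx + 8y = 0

Characteristic equation: r² + 4r + 8 = 0
Roots: r = -2 ± 2i (complex conjugates)
General solution: y = e^(-2x)(C₁cos(2x) + C₂sin(2x))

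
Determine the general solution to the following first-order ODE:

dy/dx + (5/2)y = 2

Using integrating factor method:

General solution: y = 4/5 + Ce^(-5x/2)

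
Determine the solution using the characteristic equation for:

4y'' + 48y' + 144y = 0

Characteristic equation: 4r² + 48r + 144 = 0
Divide by 4: r² + 12r + 36 = 0
Factored: (r + 6)² = 0
Repeated root: r = -6
General solution: y = (C₁ + C₂x)e^(-6x)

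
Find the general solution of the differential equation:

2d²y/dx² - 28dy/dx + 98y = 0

Characteristic equation: 2r² - 28r + 98 = 0
Divide by 2: r² - 14r + 49 = 0
Factored: (r - 7)² = 0
Repeated root: r = 7
General solution: y = (C₁ + C₂x)e^(7x)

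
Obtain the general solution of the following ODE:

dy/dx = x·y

Separating variables and integrating:
ln|y| = x^2/2 + C

General solution: y = Ce^(x^2/2)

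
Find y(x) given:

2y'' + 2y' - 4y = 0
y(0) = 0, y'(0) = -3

General solution: y = C₁e^x + C₂e^(-2x)
Applying ICs: C₁ = -1, C₂ = 1
Particular solution: y = -e^x + e^(-2x)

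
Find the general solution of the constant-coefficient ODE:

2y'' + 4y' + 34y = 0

Characteristic equation: 2r² + 4r + 34 = 0
Divide by 2: r² + 2r + 17 = 0
Roots: r = -1 ± 4i (complex conjugates)
General solution: y = e^(-x)(C₁cos(4x) + C₂sin(4x))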